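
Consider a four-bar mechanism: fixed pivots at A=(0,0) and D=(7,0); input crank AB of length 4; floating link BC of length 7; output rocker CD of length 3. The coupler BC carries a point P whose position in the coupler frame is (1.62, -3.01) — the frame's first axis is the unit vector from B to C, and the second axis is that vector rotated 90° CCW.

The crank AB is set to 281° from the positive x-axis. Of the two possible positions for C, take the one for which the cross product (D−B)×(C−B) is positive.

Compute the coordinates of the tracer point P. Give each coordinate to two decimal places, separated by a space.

A=(0,0), D=(7.00,0)
B = A + 4.00·(cos281°, sin281°) = (0.7632, -3.9265)
|BD| = 7.3699
circle(B,7.00) ∩ circle(D,3.00): a=6.3987, h=2.8385
  candidates: C₊=(4.6659,1.8846) cross=20.919; C₋=(7.6904,-2.9195) cross=-20.919
  mode + wants cross > 0 → take C=(4.6659,1.8846) (cross=20.919)
ex = (C−B)/|BC| = (0.5575,0.8302); ey = (-0.8302,0.5575)
P = B + 1.62·ex + -3.01·ey = (4.1652,-4.2598)

4.17 -4.26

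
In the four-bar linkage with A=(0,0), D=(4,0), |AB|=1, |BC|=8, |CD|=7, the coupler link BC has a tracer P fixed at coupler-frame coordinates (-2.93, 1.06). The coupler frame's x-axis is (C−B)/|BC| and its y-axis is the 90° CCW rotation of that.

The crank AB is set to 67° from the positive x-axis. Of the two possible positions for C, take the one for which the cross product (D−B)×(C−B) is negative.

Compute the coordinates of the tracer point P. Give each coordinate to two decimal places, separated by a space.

A=(0,0), D=(4.00,0)
B = A + 1.00·(cos67°, sin67°) = (0.3907, 0.9205)
|BD| = 3.7248
circle(B,8.00) ∩ circle(D,7.00): a=3.8759, h=6.9984
  candidates: C₊=(5.8759,6.7439) cross=26.068; C₋=(2.4169,-6.8186) cross=-26.068
  mode - wants cross < 0 → take C=(2.4169,-6.8186) (cross=-26.068)
ex = (C−B)/|BC| = (0.2533,-0.9674); ey = (0.9674,0.2533)
P = B + -2.93·ex + 1.06·ey = (0.6741,4.0234)

0.67 4.02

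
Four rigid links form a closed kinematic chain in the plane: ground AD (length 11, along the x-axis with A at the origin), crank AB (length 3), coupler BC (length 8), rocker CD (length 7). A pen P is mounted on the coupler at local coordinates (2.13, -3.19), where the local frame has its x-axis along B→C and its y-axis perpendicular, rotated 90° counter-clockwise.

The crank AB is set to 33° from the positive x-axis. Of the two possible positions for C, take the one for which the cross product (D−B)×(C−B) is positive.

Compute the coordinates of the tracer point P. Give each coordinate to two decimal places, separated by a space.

6.17 0.47

A=(0,0), D=(11.00,0)
B = A + 3.00·(cos33°, sin33°) = (2.5160, 1.6339)
|BD| = 8.6399
circle(B,8.00) ∩ circle(D,7.00): a=5.1880, h=6.0897
  candidates: C₊=(8.7621,6.6326) cross=52.614; C₋=(6.4588,-5.3270) cross=-52.614
  mode + wants cross > 0 → take C=(8.7621,6.6326) (cross=52.614)
ex = (C−B)/|BC| = (0.7808,0.6248); ey = (-0.6248,0.7808)
P = B + 2.13·ex + -3.19·ey = (6.1723,0.4742)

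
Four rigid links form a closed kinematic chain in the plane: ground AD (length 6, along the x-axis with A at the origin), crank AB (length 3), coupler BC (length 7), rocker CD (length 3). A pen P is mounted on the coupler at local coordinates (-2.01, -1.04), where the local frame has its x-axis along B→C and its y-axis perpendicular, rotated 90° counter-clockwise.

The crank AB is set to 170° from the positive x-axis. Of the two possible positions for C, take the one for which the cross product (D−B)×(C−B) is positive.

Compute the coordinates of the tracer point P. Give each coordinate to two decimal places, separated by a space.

-4.68 -0.95

A=(0,0), D=(6.00,0)
B = A + 3.00·(cos170°, sin170°) = (-2.9544, 0.5209)
|BD| = 8.9696
circle(B,7.00) ∩ circle(D,3.00): a=6.7145, h=1.9786
  candidates: C₊=(3.8637,2.1062) cross=17.747; C₋=(3.6339,-1.8443) cross=-17.747
  mode + wants cross > 0 → take C=(3.8637,2.1062) (cross=17.747)
ex = (C−B)/|BC| = (0.9740,0.2265); ey = (-0.2265,0.9740)
P = B + -2.01·ex + -1.04·ey = (-4.6767,-0.9472)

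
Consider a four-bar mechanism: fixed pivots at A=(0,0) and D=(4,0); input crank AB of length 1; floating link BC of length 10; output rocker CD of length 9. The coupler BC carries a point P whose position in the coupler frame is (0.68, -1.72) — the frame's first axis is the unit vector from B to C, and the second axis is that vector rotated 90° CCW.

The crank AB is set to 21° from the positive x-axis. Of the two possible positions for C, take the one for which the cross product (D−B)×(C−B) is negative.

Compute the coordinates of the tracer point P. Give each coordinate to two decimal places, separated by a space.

A=(0,0), D=(4.00,0)
B = A + 1.00·(cos21°, sin21°) = (0.9336, 0.3584)
|BD| = 3.0873
circle(B,10.00) ∩ circle(D,9.00): a=4.6208, h=8.8684
  candidates: C₊=(6.5526,8.6304) cross=27.379; C₋=(4.4937,-8.9864) cross=-27.379
  mode - wants cross < 0 → take C=(4.4937,-8.9864) (cross=-27.379)
ex = (C−B)/|BC| = (0.3560,-0.9345); ey = (0.9345,0.3560)
P = B + 0.68·ex + -1.72·ey = (-0.4316,-0.8894)

-0.43 -0.89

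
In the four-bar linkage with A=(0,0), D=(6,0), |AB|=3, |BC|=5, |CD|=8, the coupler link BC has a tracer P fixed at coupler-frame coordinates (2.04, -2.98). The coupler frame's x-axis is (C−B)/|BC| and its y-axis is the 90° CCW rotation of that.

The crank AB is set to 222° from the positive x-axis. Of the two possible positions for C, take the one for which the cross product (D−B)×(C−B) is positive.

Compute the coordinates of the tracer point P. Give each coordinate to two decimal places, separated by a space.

1.03 -0.46

A=(0,0), D=(6.00,0)
B = A + 3.00·(cos222°, sin222°) = (-2.2294, -2.0074)
|BD| = 8.4707
circle(B,5.00) ∩ circle(D,8.00): a=1.9333, h=4.6111
  candidates: C₊=(-1.4439,2.9305) cross=39.059; C₋=(0.7416,-6.0290) cross=-39.059
  mode + wants cross > 0 → take C=(-1.4439,2.9305) (cross=39.059)
ex = (C−B)/|BC| = (0.1571,0.9876); ey = (-0.9876,0.1571)
P = B + 2.04·ex + -2.98·ey = (1.0340,-0.4609)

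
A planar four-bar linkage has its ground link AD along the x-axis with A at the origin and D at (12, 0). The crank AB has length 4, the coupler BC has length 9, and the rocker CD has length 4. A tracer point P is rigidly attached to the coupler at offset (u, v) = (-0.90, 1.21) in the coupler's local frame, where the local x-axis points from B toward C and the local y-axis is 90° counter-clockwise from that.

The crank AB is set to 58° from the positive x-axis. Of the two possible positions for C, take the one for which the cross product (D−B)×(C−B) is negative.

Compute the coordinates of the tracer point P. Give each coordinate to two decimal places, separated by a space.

A=(0,0), D=(12.00,0)
B = A + 4.00·(cos58°, sin58°) = (2.1197, 3.3922)
|BD| = 10.4464
circle(B,9.00) ∩ circle(D,4.00): a=8.3343, h=3.3969
  candidates: C₊=(11.1054,3.8987) cross=35.486; C₋=(8.8993,-2.5270) cross=-35.486
  mode - wants cross < 0 → take C=(8.8993,-2.5270) (cross=-35.486)
ex = (C−B)/|BC| = (0.7533,-0.6577); ey = (0.6577,0.7533)
P = B + -0.90·ex + 1.21·ey = (2.2375,4.8956)

2.24 4.90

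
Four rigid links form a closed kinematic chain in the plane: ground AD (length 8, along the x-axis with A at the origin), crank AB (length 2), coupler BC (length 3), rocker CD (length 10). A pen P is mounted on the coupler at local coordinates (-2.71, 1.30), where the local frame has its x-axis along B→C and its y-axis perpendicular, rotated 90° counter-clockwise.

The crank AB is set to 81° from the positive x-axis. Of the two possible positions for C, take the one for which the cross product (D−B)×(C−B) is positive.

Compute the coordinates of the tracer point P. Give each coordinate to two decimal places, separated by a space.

A=(0,0), D=(8.00,0)
B = A + 2.00·(cos81°, sin81°) = (0.3129, 1.9754)
|BD| = 7.9369
circle(B,3.00) ∩ circle(D,10.00): a=-1.7643, h=2.4264
  candidates: C₊=(-0.7920,4.7645) cross=19.258; C₋=(-1.9998,0.0645) cross=-19.258
  mode + wants cross > 0 → take C=(-0.7920,4.7645) (cross=19.258)
ex = (C−B)/|BC| = (-0.3683,0.9297); ey = (-0.9297,-0.3683)
P = B + -2.71·ex + 1.30·ey = (0.1023,-1.0229)

0.10 -1.02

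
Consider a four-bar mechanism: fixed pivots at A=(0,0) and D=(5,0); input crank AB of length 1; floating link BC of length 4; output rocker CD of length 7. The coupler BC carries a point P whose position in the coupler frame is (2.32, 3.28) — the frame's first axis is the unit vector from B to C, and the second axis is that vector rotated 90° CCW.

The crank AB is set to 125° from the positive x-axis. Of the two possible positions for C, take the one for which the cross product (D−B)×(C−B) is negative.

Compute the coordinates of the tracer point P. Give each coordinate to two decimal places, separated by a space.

A=(0,0), D=(5.00,0)
B = A + 1.00·(cos125°, sin125°) = (-0.5736, 0.8192)
|BD| = 5.6335
circle(B,4.00) ∩ circle(D,7.00): a=-0.1122, h=3.9984
  candidates: C₊=(-0.1032,4.7914) cross=22.525; C₋=(-1.2660,-3.1205) cross=-22.525
  mode - wants cross < 0 → take C=(-1.2660,-3.1205) (cross=-22.525)
ex = (C−B)/|BC| = (-0.1731,-0.9849); ey = (0.9849,-0.1731)
P = B + 2.32·ex + 3.28·ey = (2.2553,-2.0336)

2.26 -2.03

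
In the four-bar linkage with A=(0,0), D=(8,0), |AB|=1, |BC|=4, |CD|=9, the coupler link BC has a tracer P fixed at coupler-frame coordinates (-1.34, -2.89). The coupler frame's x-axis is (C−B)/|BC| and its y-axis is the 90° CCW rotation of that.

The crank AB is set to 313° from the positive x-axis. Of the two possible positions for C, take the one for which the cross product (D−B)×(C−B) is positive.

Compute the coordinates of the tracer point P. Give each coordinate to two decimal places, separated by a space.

A=(0,0), D=(8.00,0)
B = A + 1.00·(cos313°, sin313°) = (0.6820, -0.7314)
|BD| = 7.3545
circle(B,4.00) ∩ circle(D,9.00): a=-0.7419, h=3.9306
  candidates: C₊=(-0.4471,3.1060) cross=28.907; C₋=(0.3347,-4.7162) cross=-28.907
  mode + wants cross > 0 → take C=(-0.4471,3.1060) (cross=28.907)
ex = (C−B)/|BC| = (-0.2823,0.9593); ey = (-0.9593,-0.2823)
P = B + -1.34·ex + -2.89·ey = (3.8327,-1.2011)

3.83 -1.20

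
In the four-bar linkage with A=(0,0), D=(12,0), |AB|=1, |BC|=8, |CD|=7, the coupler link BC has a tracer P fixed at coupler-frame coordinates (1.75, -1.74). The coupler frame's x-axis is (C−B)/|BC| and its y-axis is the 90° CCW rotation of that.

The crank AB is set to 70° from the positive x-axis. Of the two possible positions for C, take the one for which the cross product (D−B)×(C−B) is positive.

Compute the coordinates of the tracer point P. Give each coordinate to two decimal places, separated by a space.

2.74 0.36

A=(0,0), D=(12.00,0)
B = A + 1.00·(cos70°, sin70°) = (0.3420, 0.9397)
|BD| = 11.6958
circle(B,8.00) ∩ circle(D,7.00): a=6.4892, h=4.6788
  candidates: C₊=(7.1861,5.0820) cross=54.722; C₋=(6.4343,-4.2453) cross=-54.722
  mode + wants cross > 0 → take C=(7.1861,5.0820) (cross=54.722)
ex = (C−B)/|BC| = (0.8555,0.5178); ey = (-0.5178,0.8555)
P = B + 1.75·ex + -1.74·ey = (2.7401,0.3572)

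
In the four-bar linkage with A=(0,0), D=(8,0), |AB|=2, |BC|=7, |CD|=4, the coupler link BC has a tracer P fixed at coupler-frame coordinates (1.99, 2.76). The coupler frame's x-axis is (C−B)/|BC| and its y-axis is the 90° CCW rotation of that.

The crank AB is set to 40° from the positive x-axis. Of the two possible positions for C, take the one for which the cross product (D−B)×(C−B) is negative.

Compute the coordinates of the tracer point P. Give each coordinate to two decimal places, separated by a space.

A=(0,0), D=(8.00,0)
B = A + 2.00·(cos40°, sin40°) = (1.5321, 1.2856)
|BD| = 6.5944
circle(B,7.00) ∩ circle(D,4.00): a=5.7993, h=3.9202
  candidates: C₊=(7.9844,4.0000) cross=25.851; C₋=(6.4559,-3.6900) cross=-25.851
  mode - wants cross < 0 → take C=(6.4559,-3.6900) (cross=-25.851)
ex = (C−B)/|BC| = (0.7034,-0.7108); ey = (0.7108,0.7034)
P = B + 1.99·ex + 2.76·ey = (4.8936,1.8125)

4.89 1.81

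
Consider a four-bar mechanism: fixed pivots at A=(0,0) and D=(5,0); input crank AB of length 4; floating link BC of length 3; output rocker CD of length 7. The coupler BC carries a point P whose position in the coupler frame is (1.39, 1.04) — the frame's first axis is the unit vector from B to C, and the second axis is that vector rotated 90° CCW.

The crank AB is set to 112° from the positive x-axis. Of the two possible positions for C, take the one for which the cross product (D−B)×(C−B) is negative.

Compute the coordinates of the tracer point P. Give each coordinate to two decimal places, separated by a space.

A=(0,0), D=(5.00,0)
B = A + 4.00·(cos112°, sin112°) = (-1.4984, 3.7087)
|BD| = 7.4823
circle(B,3.00) ∩ circle(D,7.00): a=1.0681, h=2.8034
  candidates: C₊=(0.8188,5.6141) cross=20.976; C₋=(-1.9603,0.7445) cross=-20.976
  mode - wants cross < 0 → take C=(-1.9603,0.7445) (cross=-20.976)
ex = (C−B)/|BC| = (-0.1540,-0.9881); ey = (0.9881,-0.1540)
P = B + 1.39·ex + 1.04·ey = (-0.6848,2.1752)

-0.68 2.18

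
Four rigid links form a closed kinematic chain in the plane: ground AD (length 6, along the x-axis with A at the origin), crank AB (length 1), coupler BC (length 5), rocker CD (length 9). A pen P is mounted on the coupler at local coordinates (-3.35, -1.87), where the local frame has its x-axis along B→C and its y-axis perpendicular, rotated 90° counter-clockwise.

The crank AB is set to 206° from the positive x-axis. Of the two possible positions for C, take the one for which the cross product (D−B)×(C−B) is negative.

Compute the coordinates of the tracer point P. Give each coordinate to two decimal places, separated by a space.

A=(0,0), D=(6.00,0)
B = A + 1.00·(cos206°, sin206°) = (-0.8988, -0.4384)
|BD| = 6.9127
circle(B,5.00) ∩ circle(D,9.00): a=-0.5942, h=4.9646
  candidates: C₊=(-1.8066,4.4785) cross=34.319; C₋=(-1.1769,-5.4306) cross=-34.319
  mode - wants cross < 0 → take C=(-1.1769,-5.4306) (cross=-34.319)
ex = (C−B)/|BC| = (-0.0556,-0.9985); ey = (0.9985,-0.0556)
P = B + -3.35·ex + -1.87·ey = (-2.5796,3.0105)

-2.58 3.01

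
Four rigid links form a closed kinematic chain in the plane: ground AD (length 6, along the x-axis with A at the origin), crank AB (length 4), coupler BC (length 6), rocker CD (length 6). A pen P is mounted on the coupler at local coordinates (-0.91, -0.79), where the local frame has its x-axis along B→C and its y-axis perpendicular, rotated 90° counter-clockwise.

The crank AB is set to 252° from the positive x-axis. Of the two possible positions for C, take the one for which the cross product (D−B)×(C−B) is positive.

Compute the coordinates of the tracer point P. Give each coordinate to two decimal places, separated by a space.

A=(0,0), D=(6.00,0)
B = A + 4.00·(cos252°, sin252°) = (-1.2361, -3.8042)
|BD| = 8.1751
circle(B,6.00) ∩ circle(D,6.00): a=4.0876, h=4.3922
  candidates: C₊=(0.3381,1.9856) cross=35.907; C₋=(4.4259,-5.7898) cross=-35.907
  mode + wants cross > 0 → take C=(0.3381,1.9856) (cross=35.907)
ex = (C−B)/|BC| = (0.2624,0.9650); ey = (-0.9650,0.2624)
P = B + -0.91·ex + -0.79·ey = (-0.7125,-4.8896)

-0.71 -4.89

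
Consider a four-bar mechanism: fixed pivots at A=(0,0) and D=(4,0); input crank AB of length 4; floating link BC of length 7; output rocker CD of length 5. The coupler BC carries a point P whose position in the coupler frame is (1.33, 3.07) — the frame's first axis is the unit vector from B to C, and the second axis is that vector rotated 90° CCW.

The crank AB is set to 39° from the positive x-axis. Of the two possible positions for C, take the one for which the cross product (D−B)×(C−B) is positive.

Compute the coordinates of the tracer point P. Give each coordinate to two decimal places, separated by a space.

6.01 4.17

A=(0,0), D=(4.00,0)
B = A + 4.00·(cos39°, sin39°) = (3.1086, 2.5173)
|BD| = 2.6705
circle(B,7.00) ∩ circle(D,5.00): a=5.8288, h=3.8762
  candidates: C₊=(8.7081,-1.6833) cross=10.351; C₋=(1.4005,-4.2711) cross=-10.351
  mode + wants cross > 0 → take C=(8.7081,-1.6833) (cross=10.351)
ex = (C−B)/|BC| = (0.7999,-0.6001); ey = (0.6001,0.7999)
P = B + 1.33·ex + 3.07·ey = (6.0148,4.1750)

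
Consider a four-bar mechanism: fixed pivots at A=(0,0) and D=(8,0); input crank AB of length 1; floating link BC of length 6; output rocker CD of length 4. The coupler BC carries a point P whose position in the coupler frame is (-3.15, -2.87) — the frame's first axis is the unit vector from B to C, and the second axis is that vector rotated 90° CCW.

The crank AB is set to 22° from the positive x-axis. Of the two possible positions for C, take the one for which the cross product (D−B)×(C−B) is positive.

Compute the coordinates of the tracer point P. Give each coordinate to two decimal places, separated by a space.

A=(0,0), D=(8.00,0)
B = A + 1.00·(cos22°, sin22°) = (0.9272, 0.3746)
|BD| = 7.0827
circle(B,6.00) ∩ circle(D,4.00): a=4.9532, h=3.3860
  candidates: C₊=(6.0526,3.4939) cross=23.982; C₋=(5.6944,-3.2687) cross=-23.982
  mode + wants cross > 0 → take C=(6.0526,3.4939) (cross=23.982)
ex = (C−B)/|BC| = (0.8542,0.5199); ey = (-0.5199,0.8542)
P = B + -3.15·ex + -2.87·ey = (-0.2716,-3.7147)

-0.27 -3.71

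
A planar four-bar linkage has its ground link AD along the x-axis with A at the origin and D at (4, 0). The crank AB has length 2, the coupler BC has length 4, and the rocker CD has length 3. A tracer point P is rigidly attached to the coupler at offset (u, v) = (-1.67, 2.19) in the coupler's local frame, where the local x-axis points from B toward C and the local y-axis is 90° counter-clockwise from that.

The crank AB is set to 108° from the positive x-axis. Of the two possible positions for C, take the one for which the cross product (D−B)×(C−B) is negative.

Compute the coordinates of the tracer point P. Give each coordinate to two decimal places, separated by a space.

A=(0,0), D=(4.00,0)
B = A + 2.00·(cos108°, sin108°) = (-0.6180, 1.9021)
|BD| = 4.9944
circle(B,4.00) ∩ circle(D,3.00): a=3.1980, h=2.4027
  candidates: C₊=(3.2540,2.9058) cross=12.000; C₋=(1.4239,-1.5374) cross=-12.000
  mode - wants cross < 0 → take C=(1.4239,-1.5374) (cross=-12.000)
ex = (C−B)/|BC| = (0.5105,-0.8599); ey = (0.8599,0.5105)
P = B + -1.67·ex + 2.19·ey = (0.4126,4.4561)

0.41 4.46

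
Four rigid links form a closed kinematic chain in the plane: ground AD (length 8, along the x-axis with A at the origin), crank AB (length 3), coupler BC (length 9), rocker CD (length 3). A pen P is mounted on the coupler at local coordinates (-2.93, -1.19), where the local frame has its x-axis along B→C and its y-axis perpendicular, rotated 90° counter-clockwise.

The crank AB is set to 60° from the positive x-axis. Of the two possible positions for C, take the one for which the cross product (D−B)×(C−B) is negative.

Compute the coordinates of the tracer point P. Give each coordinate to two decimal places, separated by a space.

A=(0,0), D=(8.00,0)
B = A + 3.00·(cos60°, sin60°) = (1.5000, 2.5981)
|BD| = 7.0000
circle(B,9.00) ∩ circle(D,3.00): a=8.6429, h=2.5102
  candidates: C₊=(10.4572,1.7211) cross=17.571; C₋=(8.5938,-2.9406) cross=-17.571
  mode - wants cross < 0 → take C=(8.5938,-2.9406) (cross=-17.571)
ex = (C−B)/|BC| = (0.7882,-0.6154); ey = (0.6154,0.7882)
P = B + -2.93·ex + -1.19·ey = (-1.5418,3.4633)

-1.54 3.46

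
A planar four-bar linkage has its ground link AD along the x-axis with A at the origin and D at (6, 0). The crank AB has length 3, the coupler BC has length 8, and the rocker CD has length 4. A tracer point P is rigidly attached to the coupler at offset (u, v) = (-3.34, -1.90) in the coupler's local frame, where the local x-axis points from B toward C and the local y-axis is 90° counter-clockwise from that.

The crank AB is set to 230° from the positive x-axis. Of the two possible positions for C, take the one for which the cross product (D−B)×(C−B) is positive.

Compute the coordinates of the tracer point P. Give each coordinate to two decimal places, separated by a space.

-2.97 -6.00

A=(0,0), D=(6.00,0)
B = A + 3.00·(cos230°, sin230°) = (-1.9284, -2.2981)
|BD| = 8.2547
circle(B,8.00) ∩ circle(D,4.00): a=7.0348, h=3.8094
  candidates: C₊=(3.7677,3.3192) cross=31.446; C₋=(5.8889,-3.9985) cross=-31.446
  mode + wants cross > 0 → take C=(3.7677,3.3192) (cross=31.446)
ex = (C−B)/|BC| = (0.7120,0.7022); ey = (-0.7022,0.7120)
P = B + -3.34·ex + -1.90·ey = (-2.9724,-5.9962)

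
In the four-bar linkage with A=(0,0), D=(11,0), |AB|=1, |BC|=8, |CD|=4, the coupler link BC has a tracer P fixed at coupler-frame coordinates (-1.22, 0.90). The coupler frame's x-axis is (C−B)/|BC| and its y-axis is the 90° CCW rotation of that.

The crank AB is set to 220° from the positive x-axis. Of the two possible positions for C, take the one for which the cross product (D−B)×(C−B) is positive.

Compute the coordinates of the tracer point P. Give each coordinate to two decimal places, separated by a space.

A=(0,0), D=(11.00,0)
B = A + 1.00·(cos220°, sin220°) = (-0.7660, -0.6428)
|BD| = 11.7836
circle(B,8.00) ∩ circle(D,4.00): a=7.9285, h=1.0670
  candidates: C₊=(7.0925,0.8551) cross=12.573; C₋=(7.2089,-1.2757) cross=-12.573
  mode + wants cross > 0 → take C=(7.0925,0.8551) (cross=12.573)
ex = (C−B)/|BC| = (0.9823,0.1872); ey = (-0.1872,0.9823)
P = B + -1.22·ex + 0.90·ey = (-2.1330,0.0129)

-2.13 0.01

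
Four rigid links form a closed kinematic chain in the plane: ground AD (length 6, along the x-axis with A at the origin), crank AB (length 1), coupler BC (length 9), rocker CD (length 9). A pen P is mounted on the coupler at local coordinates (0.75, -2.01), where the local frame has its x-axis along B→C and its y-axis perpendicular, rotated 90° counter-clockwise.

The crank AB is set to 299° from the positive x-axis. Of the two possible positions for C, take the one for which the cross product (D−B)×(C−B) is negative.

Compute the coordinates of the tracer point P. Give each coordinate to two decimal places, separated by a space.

-0.96 -2.46

A=(0,0), D=(6.00,0)
B = A + 1.00·(cos299°, sin299°) = (0.4848, -0.8746)
|BD| = 5.5841
circle(B,9.00) ∩ circle(D,9.00): a=2.7921, h=8.5560
  candidates: C₊=(1.9023,8.0131) cross=47.777; C₋=(4.5825,-8.8877) cross=-47.777
  mode - wants cross < 0 → take C=(4.5825,-8.8877) (cross=-47.777)
ex = (C−B)/|BC| = (0.4553,-0.8903); ey = (0.8903,0.4553)
P = B + 0.75·ex + -2.01·ey = (-0.9633,-2.4575)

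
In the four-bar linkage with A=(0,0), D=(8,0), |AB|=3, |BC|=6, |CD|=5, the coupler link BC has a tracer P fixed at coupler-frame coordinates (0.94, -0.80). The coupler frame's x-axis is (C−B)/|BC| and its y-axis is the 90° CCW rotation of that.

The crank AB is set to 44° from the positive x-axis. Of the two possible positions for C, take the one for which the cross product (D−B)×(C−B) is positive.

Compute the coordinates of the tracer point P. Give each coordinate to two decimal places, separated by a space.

A=(0,0), D=(8.00,0)
B = A + 3.00·(cos44°, sin44°) = (2.1580, 2.0840)
|BD| = 6.2026
circle(B,6.00) ∩ circle(D,5.00): a=3.9880, h=4.4828
  candidates: C₊=(7.4204,4.9663) cross=27.805; C₋=(4.4080,-3.4782) cross=-27.805
  mode + wants cross > 0 → take C=(7.4204,4.9663) (cross=27.805)
ex = (C−B)/|BC| = (0.8771,0.4804); ey = (-0.4804,0.8771)
P = B + 0.94·ex + -0.80·ey = (3.3668,1.8339)

3.37 1.83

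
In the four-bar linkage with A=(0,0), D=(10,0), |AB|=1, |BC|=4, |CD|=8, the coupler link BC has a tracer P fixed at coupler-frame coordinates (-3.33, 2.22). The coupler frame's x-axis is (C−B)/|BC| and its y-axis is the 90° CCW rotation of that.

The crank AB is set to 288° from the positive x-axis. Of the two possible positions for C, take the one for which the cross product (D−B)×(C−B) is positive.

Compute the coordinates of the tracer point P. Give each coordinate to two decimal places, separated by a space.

-3.32 -2.64

A=(0,0), D=(10.00,0)
B = A + 1.00·(cos288°, sin288°) = (0.3090, -0.9511)
|BD| = 9.7375
circle(B,4.00) ∩ circle(D,8.00): a=2.4041, h=3.1969
  candidates: C₊=(2.3894,2.4654) cross=31.130; C₋=(3.0138,-3.8979) cross=-31.130
  mode + wants cross > 0 → take C=(2.3894,2.4654) (cross=31.130)
ex = (C−B)/|BC| = (0.5201,0.8541); ey = (-0.8541,0.5201)
P = B + -3.33·ex + 2.22·ey = (-3.3190,-2.6407)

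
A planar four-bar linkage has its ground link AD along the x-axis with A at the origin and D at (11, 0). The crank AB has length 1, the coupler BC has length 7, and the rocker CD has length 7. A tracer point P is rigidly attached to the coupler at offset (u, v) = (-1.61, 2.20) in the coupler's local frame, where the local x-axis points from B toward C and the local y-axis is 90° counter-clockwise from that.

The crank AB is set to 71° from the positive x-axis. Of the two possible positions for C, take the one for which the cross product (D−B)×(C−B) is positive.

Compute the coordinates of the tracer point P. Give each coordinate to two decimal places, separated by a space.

-2.26 1.82

A=(0,0), D=(11.00,0)
B = A + 1.00·(cos71°, sin71°) = (0.3256, 0.9455)
|BD| = 10.7162
circle(B,7.00) ∩ circle(D,7.00): a=5.3581, h=4.5045
  candidates: C₊=(6.0602,4.9597) cross=48.271; C₋=(5.2653,-4.0142) cross=-48.271
  mode + wants cross > 0 → take C=(6.0602,4.9597) (cross=48.271)
ex = (C−B)/|BC| = (0.8192,0.5735); ey = (-0.5735,0.8192)
P = B + -1.61·ex + 2.20·ey = (-2.2550,1.8246)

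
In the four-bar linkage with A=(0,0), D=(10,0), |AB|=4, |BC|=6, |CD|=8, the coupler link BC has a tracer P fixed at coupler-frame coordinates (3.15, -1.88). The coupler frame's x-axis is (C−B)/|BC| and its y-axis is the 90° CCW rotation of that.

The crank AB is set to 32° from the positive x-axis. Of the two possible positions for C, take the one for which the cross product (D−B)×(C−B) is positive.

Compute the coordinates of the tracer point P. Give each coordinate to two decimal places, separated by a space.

6.65 3.81

A=(0,0), D=(10.00,0)
B = A + 4.00·(cos32°, sin32°) = (3.3922, 2.1197)
|BD| = 6.9395
circle(B,6.00) ∩ circle(D,8.00): a=1.4523, h=5.8216
  candidates: C₊=(6.5533,7.2194) cross=40.399; C₋=(2.9968,-3.8673) cross=-40.399
  mode + wants cross > 0 → take C=(6.5533,7.2194) (cross=40.399)
ex = (C−B)/|BC| = (0.5268,0.8500); ey = (-0.8500,0.5268)
P = B + 3.15·ex + -1.88·ey = (6.6497,3.8066)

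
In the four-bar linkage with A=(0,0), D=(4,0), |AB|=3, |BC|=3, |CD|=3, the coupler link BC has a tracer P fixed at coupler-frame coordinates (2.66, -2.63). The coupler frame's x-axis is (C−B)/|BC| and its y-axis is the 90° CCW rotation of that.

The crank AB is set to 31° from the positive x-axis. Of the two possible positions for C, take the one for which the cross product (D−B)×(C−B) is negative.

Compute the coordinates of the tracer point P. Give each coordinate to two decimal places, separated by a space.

A=(0,0), D=(4.00,0)
B = A + 3.00·(cos31°, sin31°) = (2.5715, 1.5451)
|BD| = 2.1043
circle(B,3.00) ∩ circle(D,3.00): a=1.0521, h=2.8094
  candidates: C₊=(5.3487,2.6798) cross=5.912; C₋=(1.2228,-1.1346) cross=-5.912
  mode - wants cross < 0 → take C=(1.2228,-1.1346) (cross=-5.912)
ex = (C−B)/|BC| = (-0.4496,-0.8933); ey = (0.8933,-0.4496)
P = B + 2.66·ex + -2.63·ey = (-0.9736,0.3514)

-0.97 0.35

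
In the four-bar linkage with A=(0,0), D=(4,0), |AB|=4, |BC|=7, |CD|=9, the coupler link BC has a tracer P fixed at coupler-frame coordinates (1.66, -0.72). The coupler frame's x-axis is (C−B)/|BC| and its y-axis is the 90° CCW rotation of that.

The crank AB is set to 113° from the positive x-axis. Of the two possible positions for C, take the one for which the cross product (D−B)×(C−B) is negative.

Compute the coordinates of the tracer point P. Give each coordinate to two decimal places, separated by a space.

-2.93 2.50

A=(0,0), D=(4.00,0)
B = A + 4.00·(cos113°, sin113°) = (-1.5629, 3.6820)
|BD| = 6.6711
circle(B,7.00) ∩ circle(D,9.00): a=0.9371, h=6.9370
  candidates: C₊=(3.0473,8.9494) cross=46.277; C₋=(-4.6102,-2.6199) cross=-46.277
  mode - wants cross < 0 → take C=(-4.6102,-2.6199) (cross=-46.277)
ex = (C−B)/|BC| = (-0.4353,-0.9003); ey = (0.9003,-0.4353)
P = B + 1.66·ex + -0.72·ey = (-2.9338,2.5010)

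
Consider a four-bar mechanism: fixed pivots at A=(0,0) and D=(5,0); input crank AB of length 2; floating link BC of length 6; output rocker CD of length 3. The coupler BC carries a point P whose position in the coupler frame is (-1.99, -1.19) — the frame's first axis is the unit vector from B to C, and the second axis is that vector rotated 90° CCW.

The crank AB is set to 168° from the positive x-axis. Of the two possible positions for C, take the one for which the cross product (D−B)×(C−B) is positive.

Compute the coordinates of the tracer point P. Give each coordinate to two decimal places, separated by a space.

A=(0,0), D=(5.00,0)
B = A + 2.00·(cos168°, sin168°) = (-1.9563, 0.4158)
|BD| = 6.9687
circle(B,6.00) ∩ circle(D,3.00): a=5.4216, h=2.5703
  candidates: C₊=(3.6090,2.6580) cross=17.912; C₋=(3.3023,-2.4734) cross=-17.912
  mode + wants cross > 0 → take C=(3.6090,2.6580) (cross=17.912)
ex = (C−B)/|BC| = (0.9275,0.3737); ey = (-0.3737,0.9275)
P = B + -1.99·ex + -1.19·ey = (-3.3574,-1.4316)

-3.36 -1.43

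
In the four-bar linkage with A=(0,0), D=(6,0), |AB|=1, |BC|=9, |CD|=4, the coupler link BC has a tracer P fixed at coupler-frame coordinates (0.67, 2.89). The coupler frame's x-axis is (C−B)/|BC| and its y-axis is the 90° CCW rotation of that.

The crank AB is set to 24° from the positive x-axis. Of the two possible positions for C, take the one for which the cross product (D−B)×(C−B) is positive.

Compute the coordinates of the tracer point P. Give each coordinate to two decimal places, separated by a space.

A=(0,0), D=(6.00,0)
B = A + 1.00·(cos24°, sin24°) = (0.9135, 0.4067)
|BD| = 5.1027
circle(B,9.00) ∩ circle(D,4.00): a=8.9205, h=1.1933
  candidates: C₊=(9.9008,0.8852) cross=6.089; C₋=(9.7106,-1.4939) cross=-6.089
  mode + wants cross > 0 → take C=(9.9008,0.8852) (cross=6.089)
ex = (C−B)/|BC| = (0.9986,0.0532); ey = (-0.0532,0.9986)
P = B + 0.67·ex + 2.89·ey = (1.4289,3.3283)

1.43 3.33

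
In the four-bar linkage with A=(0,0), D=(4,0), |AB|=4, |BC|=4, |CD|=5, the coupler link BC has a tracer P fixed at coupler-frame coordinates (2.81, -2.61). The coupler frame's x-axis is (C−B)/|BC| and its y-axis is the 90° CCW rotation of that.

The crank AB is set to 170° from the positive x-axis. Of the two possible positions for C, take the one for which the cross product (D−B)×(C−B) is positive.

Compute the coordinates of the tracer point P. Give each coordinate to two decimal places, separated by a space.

A=(0,0), D=(4.00,0)
B = A + 4.00·(cos170°, sin170°) = (-3.9392, 0.6946)
|BD| = 7.9696
circle(B,4.00) ∩ circle(D,5.00): a=3.4201, h=2.0743
  candidates: C₊=(-0.3513,2.4629) cross=16.531; C₋=(-0.7129,-1.6699) cross=-16.531
  mode + wants cross > 0 → take C=(-0.3513,2.4629) (cross=16.531)
ex = (C−B)/|BC| = (0.8970,0.4421); ey = (-0.4421,0.8970)
P = B + 2.81·ex + -2.61·ey = (-0.2649,-0.4043)

-0.26 -0.40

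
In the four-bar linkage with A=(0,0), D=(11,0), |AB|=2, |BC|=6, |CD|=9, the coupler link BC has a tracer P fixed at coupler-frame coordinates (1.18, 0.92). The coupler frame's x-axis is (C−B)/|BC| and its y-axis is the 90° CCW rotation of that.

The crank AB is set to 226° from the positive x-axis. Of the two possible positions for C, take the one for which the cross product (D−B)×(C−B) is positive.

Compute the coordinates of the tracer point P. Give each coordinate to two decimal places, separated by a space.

A=(0,0), D=(11.00,0)
B = A + 2.00·(cos226°, sin226°) = (-1.3893, -1.4387)
|BD| = 12.4726
circle(B,6.00) ∩ circle(D,9.00): a=4.4323, h=4.0441
  candidates: C₊=(2.5470,3.0897) cross=50.440; C₋=(3.4799,-4.9445) cross=-50.440
  mode + wants cross > 0 → take C=(2.5470,3.0897) (cross=50.440)
ex = (C−B)/|BC| = (0.6560,0.7547); ey = (-0.7547,0.6560)
P = B + 1.18·ex + 0.92·ey = (-1.3095,0.0555)

-1.31 0.06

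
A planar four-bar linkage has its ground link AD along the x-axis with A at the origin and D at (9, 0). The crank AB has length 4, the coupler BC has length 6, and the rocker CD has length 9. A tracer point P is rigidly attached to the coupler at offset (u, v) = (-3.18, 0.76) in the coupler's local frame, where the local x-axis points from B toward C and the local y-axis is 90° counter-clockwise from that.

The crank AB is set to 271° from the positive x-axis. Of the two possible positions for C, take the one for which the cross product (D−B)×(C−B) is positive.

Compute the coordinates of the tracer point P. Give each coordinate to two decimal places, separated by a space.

A=(0,0), D=(9.00,0)
B = A + 4.00·(cos271°, sin271°) = (0.0698, -3.9994)
|BD| = 9.7849
circle(B,6.00) ∩ circle(D,9.00): a=2.5930, h=5.4108
  candidates: C₊=(0.2247,1.9986) cross=52.944; C₋=(4.6478,-7.8777) cross=-52.944
  mode + wants cross > 0 → take C=(0.2247,1.9986) (cross=52.944)
ex = (C−B)/|BC| = (0.0258,0.9997); ey = (-0.9997,0.0258)
P = B + -3.18·ex + 0.76·ey = (-0.7720,-7.1587)

-0.77 -7.16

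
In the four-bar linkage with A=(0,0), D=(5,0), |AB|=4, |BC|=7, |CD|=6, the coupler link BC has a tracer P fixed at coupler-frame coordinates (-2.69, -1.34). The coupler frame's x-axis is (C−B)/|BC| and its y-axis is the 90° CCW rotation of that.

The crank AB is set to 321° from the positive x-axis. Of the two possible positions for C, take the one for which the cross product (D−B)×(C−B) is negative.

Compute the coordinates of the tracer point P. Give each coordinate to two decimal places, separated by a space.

0.30 -3.59

A=(0,0), D=(5.00,0)
B = A + 4.00·(cos321°, sin321°) = (3.1086, -2.5173)
|BD| = 3.1487
circle(B,7.00) ∩ circle(D,6.00): a=3.6387, h=5.9800
  candidates: C₊=(0.5135,3.9839) cross=18.829; C₋=(10.0752,-3.2004) cross=-18.829
  mode - wants cross < 0 → take C=(10.0752,-3.2004) (cross=-18.829)
ex = (C−B)/|BC| = (0.9952,-0.0976); ey = (0.0976,0.9952)
P = B + -2.69·ex + -1.34·ey = (0.3007,-3.5884)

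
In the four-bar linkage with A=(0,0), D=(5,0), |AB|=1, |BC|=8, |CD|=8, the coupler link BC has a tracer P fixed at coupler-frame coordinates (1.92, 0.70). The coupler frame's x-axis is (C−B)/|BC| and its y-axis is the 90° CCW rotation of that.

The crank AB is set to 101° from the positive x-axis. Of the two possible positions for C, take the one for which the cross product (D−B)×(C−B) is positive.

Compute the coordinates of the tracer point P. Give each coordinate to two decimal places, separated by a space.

A=(0,0), D=(5.00,0)
B = A + 1.00·(cos101°, sin101°) = (-0.1908, 0.9816)
|BD| = 5.2828
circle(B,8.00) ∩ circle(D,8.00): a=2.6414, h=7.5514
  candidates: C₊=(3.8078,7.9107) cross=39.892; C₋=(1.0014,-6.9290) cross=-39.892
  mode + wants cross > 0 → take C=(3.8078,7.9107) (cross=39.892)
ex = (C−B)/|BC| = (0.4998,0.8661); ey = (-0.8661,0.4998)
P = B + 1.92·ex + 0.70·ey = (0.1626,2.9945)

0.16 2.99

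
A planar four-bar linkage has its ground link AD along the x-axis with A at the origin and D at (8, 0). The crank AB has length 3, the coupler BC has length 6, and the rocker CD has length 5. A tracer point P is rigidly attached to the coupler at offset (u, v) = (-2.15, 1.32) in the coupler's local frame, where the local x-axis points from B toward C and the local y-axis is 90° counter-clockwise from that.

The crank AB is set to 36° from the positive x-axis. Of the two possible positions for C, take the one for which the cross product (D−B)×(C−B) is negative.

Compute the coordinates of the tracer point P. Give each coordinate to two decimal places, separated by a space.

2.82 4.26

A=(0,0), D=(8.00,0)
B = A + 3.00·(cos36°, sin36°) = (2.4271, 1.7634)
|BD| = 5.8453
circle(B,6.00) ∩ circle(D,5.00): a=3.8636, h=4.5905
  candidates: C₊=(7.4955,4.9745) cross=26.833; C₋=(4.7258,-3.7788) cross=-26.833
  mode - wants cross < 0 → take C=(4.7258,-3.7788) (cross=-26.833)
ex = (C−B)/|BC| = (0.3831,-0.9237); ey = (0.9237,0.3831)
P = B + -2.15·ex + 1.32·ey = (2.8226,4.2550)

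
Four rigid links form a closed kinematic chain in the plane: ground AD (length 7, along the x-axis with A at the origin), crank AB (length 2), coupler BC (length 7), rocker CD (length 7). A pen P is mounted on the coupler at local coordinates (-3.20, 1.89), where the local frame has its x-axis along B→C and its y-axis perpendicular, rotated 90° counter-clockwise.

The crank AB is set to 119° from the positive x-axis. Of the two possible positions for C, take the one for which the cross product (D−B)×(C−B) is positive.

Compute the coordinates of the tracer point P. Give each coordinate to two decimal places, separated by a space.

-4.61 1.01

A=(0,0), D=(7.00,0)
B = A + 2.00·(cos119°, sin119°) = (-0.9696, 1.7492)
|BD| = 8.1593
circle(B,7.00) ∩ circle(D,7.00): a=4.0797, h=5.6883
  candidates: C₊=(4.2347,6.4306) cross=46.412; C₋=(1.7957,-4.6814) cross=-46.412
  mode + wants cross > 0 → take C=(4.2347,6.4306) (cross=46.412)
ex = (C−B)/|BC| = (0.7435,0.6688); ey = (-0.6688,0.7435)
P = B + -3.20·ex + 1.89·ey = (-4.6127,1.0143)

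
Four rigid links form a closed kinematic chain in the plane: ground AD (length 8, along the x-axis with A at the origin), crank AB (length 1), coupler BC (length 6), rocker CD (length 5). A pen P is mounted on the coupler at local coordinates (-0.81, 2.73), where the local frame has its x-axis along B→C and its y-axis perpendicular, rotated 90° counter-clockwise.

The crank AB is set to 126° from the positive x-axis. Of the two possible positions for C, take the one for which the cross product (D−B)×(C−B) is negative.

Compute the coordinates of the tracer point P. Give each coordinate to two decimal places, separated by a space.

A=(0,0), D=(8.00,0)
B = A + 1.00·(cos126°, sin126°) = (-0.5878, 0.8090)
|BD| = 8.6258
circle(B,6.00) ∩ circle(D,5.00): a=4.9505, h=3.3900
  candidates: C₊=(4.6589,3.7198) cross=29.242; C₋=(4.0230,-3.0304) cross=-29.242
  mode - wants cross < 0 → take C=(4.0230,-3.0304) (cross=-29.242)
ex = (C−B)/|BC| = (0.7685,-0.6399); ey = (0.6399,0.7685)
P = B + -0.81·ex + 2.73·ey = (0.5367,3.4252)

0.54 3.43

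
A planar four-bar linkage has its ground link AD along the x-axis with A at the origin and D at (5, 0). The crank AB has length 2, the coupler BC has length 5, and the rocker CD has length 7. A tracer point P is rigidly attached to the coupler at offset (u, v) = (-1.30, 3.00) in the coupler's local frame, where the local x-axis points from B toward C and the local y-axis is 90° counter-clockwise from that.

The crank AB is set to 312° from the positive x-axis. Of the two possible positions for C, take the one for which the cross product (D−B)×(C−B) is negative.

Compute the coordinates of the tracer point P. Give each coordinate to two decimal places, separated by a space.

A=(0,0), D=(5.00,0)
B = A + 2.00·(cos312°, sin312°) = (1.3383, -1.4863)
|BD| = 3.9519
circle(B,5.00) ∩ circle(D,7.00): a=-1.0606, h=4.8862
  candidates: C₊=(-1.4821,2.6423) cross=19.310; C₋=(2.1932,-6.4126) cross=-19.310
  mode - wants cross < 0 → take C=(2.1932,-6.4126) (cross=-19.310)
ex = (C−B)/|BC| = (0.1710,-0.9853); ey = (0.9853,0.1710)
P = B + -1.30·ex + 3.00·ey = (4.0718,0.3075)

4.07 0.31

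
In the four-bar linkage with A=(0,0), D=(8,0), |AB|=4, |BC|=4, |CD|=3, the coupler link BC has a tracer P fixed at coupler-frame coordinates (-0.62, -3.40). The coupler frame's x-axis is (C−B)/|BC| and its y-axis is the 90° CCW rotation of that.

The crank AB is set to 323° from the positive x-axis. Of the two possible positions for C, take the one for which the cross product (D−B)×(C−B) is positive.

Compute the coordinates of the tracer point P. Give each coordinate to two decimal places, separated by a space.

5.83 -4.64

A=(0,0), D=(8.00,0)
B = A + 4.00·(cos323°, sin323°) = (3.1945, -2.4073)
|BD| = 5.3747
circle(B,4.00) ∩ circle(D,3.00): a=3.3385, h=2.2032
  candidates: C₊=(5.1927,1.0579) cross=11.842; C₋=(7.1663,-2.8818) cross=-11.842
  mode + wants cross > 0 → take C=(5.1927,1.0579) (cross=11.842)
ex = (C−B)/|BC| = (0.4995,0.8663); ey = (-0.8663,0.4995)
P = B + -0.62·ex + -3.40·ey = (5.8302,-4.6428)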